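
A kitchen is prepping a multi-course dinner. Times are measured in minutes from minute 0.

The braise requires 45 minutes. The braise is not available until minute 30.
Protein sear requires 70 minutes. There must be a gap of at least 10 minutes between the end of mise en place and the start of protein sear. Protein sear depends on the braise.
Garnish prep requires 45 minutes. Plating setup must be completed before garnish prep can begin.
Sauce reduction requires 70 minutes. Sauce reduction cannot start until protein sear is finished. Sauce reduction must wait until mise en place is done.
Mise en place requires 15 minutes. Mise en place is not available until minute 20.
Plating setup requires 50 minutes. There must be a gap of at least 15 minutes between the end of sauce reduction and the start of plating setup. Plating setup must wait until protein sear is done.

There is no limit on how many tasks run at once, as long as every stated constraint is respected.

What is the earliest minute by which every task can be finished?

The braise cannot begin until its own release at minute 30. It runs from minute 30 to 30 + 45 = minute 75.
Mise en place waits on its own release at minute 20, so it starts at minute 20 and finishes at 20 + 15 = minute 35.
For protein sear: mise en place (finishes minute 35, plus 10-minute gap → minute 45); the braise (finishes minute 75). Taking the maximum gives a start of minute 75, and it finishes at 75 + 70 = minute 145.
Sauce reduction has to wait for protein sear (finishes minute 145); mise en place (finishes minute 35). The latest of these is minute 145, so sauce reduction runs minute 145 to 145 + 70 = minute 215.
Plating setup cannot start until sauce reduction (finishes minute 215, plus 15-minute gap → minute 230); protein sear (finishes minute 145). The controlling bound is minute 230, so plating setup finishes at 230 + 50 = minute 280.
After plating setup (finishes minute 280), garnish prep can start at minute 280 and finishes at minute 325.
All tasks are finished once the last one completes. Finish times: Mise en place at 35, The braise at 75, Protein sear at 145, Sauce reduction at 215, Plating setup at 280, Garnish prep at 325. The latest is minute 325.

325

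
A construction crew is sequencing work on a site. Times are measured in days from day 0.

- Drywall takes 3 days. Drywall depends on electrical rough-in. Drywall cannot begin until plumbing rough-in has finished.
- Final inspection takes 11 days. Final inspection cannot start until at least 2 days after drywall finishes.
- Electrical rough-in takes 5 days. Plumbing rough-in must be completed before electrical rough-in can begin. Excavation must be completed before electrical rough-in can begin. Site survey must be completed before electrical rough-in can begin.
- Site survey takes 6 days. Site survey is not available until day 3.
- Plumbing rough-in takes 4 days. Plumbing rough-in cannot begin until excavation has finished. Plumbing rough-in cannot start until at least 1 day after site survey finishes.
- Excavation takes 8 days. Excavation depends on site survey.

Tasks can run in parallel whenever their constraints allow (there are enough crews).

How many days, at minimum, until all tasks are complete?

Site survey waits on its own release at day 3, so it starts at day 3 and finishes at 3 + 6 = day 9.
Excavation cannot begin until site survey (finishes day 9). It runs from day 9 to 9 + 8 = day 17.
Plumbing rough-in has to wait for excavation (finishes day 17); site survey (finishes day 9, plus 1-day gap → day 10). The latest of these is day 17, so plumbing rough-in runs day 17 to 17 + 4 = day 21.
For electrical rough-in: plumbing rough-in (finishes day 21); excavation (finishes day 17); site survey (finishes day 9). Taking the maximum gives a start of day 21, and it finishes at 21 + 5 = day 26.
Drywall needs all of electrical rough-in (finishes day 26); plumbing rough-in (finishes day 21). That puts its earliest start at day 26; it finishes at 26 + 3 = day 29.
Final inspection waits on drywall (finishes day 29, plus 2-day gap → day 31), so it starts at day 31 and finishes at 31 + 11 = day 42.
All tasks are finished once the last one completes. Finish times: Site survey at 9, Excavation at 17, Plumbing rough-in at 21, Electrical rough-in at 26, Drywall at 29, Final inspection at 42. The latest is day 42.

42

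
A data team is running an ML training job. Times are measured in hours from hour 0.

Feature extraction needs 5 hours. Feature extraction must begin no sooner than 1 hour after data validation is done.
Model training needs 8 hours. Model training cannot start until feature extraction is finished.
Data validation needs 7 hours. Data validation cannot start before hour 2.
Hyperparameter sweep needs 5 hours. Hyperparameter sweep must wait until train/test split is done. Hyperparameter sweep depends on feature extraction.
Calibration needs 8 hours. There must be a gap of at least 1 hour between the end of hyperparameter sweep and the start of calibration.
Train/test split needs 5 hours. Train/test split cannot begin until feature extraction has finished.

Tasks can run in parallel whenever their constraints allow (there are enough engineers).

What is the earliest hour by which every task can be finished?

34

Data validation cannot begin until its own release at hour 2. It runs from hour 2 to 2 + 7 = hour 9.
Feature extraction cannot begin until data validation (finishes hour 9, plus 1-hour gap → hour 10). It runs from hour 10 to 10 + 5 = hour 15.
Model training waits on feature extraction (finishes hour 15), so it starts at hour 15 and finishes at 15 + 8 = hour 23.
Train/test split waits on feature extraction (finishes hour 15), so it starts at hour 15 and finishes at 15 + 5 = hour 20.
Hyperparameter sweep cannot start until train/test split (finishes hour 20); feature extraction (finishes hour 15). The controlling bound is hour 20, so hyperparameter sweep finishes at 20 + 5 = hour 25.
After hyperparameter sweep (finishes hour 25, plus 1-hour gap → hour 26), calibration can start at hour 26 and finishes at hour 34.
All tasks are finished once the last one completes. Finish times: Data validation at 9, Feature extraction at 15, Train/test split at 20, Hyperparameter sweep at 25, Model training at 23, Calibration at 34. The latest is hour 34.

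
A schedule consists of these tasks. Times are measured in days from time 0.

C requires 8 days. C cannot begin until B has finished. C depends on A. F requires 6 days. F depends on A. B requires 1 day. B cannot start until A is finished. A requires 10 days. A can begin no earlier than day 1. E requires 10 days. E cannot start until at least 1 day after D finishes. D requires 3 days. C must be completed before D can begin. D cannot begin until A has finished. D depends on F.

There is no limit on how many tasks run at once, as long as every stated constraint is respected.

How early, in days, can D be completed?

A cannot begin until its own release at day 1. It runs from day 1 to 1 + 10 = day 11.
After A (finishes day 11), F can start at day 11 and finishes at day 17.
B waits on A (finishes day 11), so it starts at day 11 and finishes at 11 + 1 = day 12.
C cannot start until B (finishes day 12); A (finishes day 11). The controlling bound is day 12, so C finishes at 12 + 8 = day 20.
D cannot start until C (finishes day 20); A (finishes day 11); F (finishes day 17). The controlling bound is day 20, so D finishes at 20 + 3 = day 23.

23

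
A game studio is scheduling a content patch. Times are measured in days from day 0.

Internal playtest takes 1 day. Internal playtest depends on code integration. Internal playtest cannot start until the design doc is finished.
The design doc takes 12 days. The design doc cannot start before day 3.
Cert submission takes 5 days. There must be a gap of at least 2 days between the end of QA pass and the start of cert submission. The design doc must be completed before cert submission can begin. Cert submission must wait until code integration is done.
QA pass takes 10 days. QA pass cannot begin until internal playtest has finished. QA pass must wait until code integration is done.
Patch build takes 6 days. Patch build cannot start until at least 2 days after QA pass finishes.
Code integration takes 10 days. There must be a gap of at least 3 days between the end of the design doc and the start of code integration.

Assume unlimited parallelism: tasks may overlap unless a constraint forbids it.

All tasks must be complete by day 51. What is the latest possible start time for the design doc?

7

Cert submission must finish by day 51; it takes 5 days, so it must start by 51 − 5 = day 46.
Patch build has no dependents, so it just needs to finish by day 51. Starting by 51 − 6 = day 45 achieves that.
QA pass has several dependents: cert submission (must start by day 46, minus 2-day gap → day 44); patch build (must start by day 45, minus 2-day gap → day 43). The earliest of those limits is day 43, so QA pass must start by 43 − 10 = day 33.
Since QA pass (must start by day 33) depends on it, internal playtest must finish by day 33. Backing off its 1-day duration gives a latest start of day 32.
Code integration has several dependents: internal playtest (must start by day 32); QA pass (must start by day 33); cert submission (must start by day 46). The earliest of those limits is day 32, so code integration must start by 32 − 10 = day 22.
For the design doc: code integration (must start by day 22, minus 3-day gap → day 19); internal playtest (must start by day 32); cert submission (must start by day 46). The most restrictive is day 19; with a 12-day duration, the design doc must start by day 7.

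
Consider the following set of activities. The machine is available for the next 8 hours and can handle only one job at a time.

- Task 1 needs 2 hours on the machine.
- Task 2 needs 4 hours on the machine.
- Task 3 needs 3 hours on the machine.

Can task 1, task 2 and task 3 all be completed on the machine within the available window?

Running back to back, the jobs need 2 + 4 + 3 = 9 hours on the machine.
Since 9 > 8, they cannot all fit.

No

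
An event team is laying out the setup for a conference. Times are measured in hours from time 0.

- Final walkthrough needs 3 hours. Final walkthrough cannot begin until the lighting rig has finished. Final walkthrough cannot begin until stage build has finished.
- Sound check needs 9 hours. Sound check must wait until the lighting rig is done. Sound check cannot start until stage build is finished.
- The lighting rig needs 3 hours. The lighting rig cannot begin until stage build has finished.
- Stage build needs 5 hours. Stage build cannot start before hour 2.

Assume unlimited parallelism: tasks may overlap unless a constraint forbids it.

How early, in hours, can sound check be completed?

19

Stage build waits on its own release at hour 2, so it starts at hour 2 and finishes at 2 + 5 = hour 7.
The lighting rig cannot begin until stage build (finishes hour 7). It runs from hour 7 to 7 + 3 = hour 10.
Sound check needs all of the lighting rig (finishes hour 10); stage build (finishes hour 7). That puts its earliest start at hour 10; it finishes at 10 + 9 = hour 19.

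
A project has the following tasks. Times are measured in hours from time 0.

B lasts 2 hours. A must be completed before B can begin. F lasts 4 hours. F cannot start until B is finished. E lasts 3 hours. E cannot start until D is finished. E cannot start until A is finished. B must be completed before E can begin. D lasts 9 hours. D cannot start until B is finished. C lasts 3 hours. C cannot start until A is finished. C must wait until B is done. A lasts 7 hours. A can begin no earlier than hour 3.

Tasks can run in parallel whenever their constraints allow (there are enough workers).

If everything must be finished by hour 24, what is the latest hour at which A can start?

3

C must finish by hour 24; it takes 3 hours, so it must start by 24 − 3 = hour 21.
To finish by hour 24, E (duration 3) must start no later than hour 21.
Since E (must start by hour 21) depends on it, D must finish by hour 21. Backing off its 9-hour duration gives a latest start of hour 12.
F has no dependents, so it just needs to finish by hour 24. Starting by 24 − 4 = hour 20 achieves that.
B feeds C (must start by hour 21); D (must start by hour 12); E (must start by hour 21); F (must start by hour 20). Taking the minimum, B must finish by hour 12 and start by 12 − 2 = hour 10.
A feeds B (must start by hour 10); C (must start by hour 21); E (must start by hour 21). Taking the minimum, A must finish by hour 10 and start by 10 − 7 = hour 3.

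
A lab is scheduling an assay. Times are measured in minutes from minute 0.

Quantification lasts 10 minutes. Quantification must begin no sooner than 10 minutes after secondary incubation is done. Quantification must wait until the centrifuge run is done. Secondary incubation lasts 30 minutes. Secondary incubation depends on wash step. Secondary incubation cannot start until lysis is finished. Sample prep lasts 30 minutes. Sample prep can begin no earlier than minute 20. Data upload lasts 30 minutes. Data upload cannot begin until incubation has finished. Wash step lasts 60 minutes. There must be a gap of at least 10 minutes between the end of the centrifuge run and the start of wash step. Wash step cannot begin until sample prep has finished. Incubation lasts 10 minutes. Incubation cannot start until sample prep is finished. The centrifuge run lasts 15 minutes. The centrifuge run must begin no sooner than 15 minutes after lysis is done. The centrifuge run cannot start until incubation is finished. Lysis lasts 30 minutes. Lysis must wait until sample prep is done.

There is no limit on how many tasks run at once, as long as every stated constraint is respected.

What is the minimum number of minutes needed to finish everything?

230

Sample prep cannot begin until its own release at minute 20. It runs from minute 20 to 20 + 30 = minute 50.
After sample prep (finishes minute 50), incubation can start at minute 50 and finishes at minute 60.
After incubation (finishes minute 60), data upload can start at minute 60 and finishes at minute 90.
After sample prep (finishes minute 50), lysis can start at minute 50 and finishes at minute 80.
The centrifuge run needs all of lysis (finishes minute 80, plus 15-minute gap → minute 95); incubation (finishes minute 60). That puts its earliest start at minute 95; it finishes at 95 + 15 = minute 110.
Wash step needs all of the centrifuge run (finishes minute 110, plus 10-minute gap → minute 120); sample prep (finishes minute 50). That puts its earliest start at minute 120; it finishes at 120 + 60 = minute 180.
For secondary incubation: wash step (finishes minute 180); lysis (finishes minute 80). Taking the maximum gives a start of minute 180, and it finishes at 180 + 30 = minute 210.
For quantification: secondary incubation (finishes minute 210, plus 10-minute gap → minute 220); the centrifuge run (finishes minute 110). Taking the maximum gives a start of minute 220, and it finishes at 220 + 10 = minute 230.
All tasks are finished once the last one completes. Finish times: Sample prep at 50, Lysis at 80, Incubation at 60, The centrifuge run at 110, Wash step at 180, Secondary incubation at 210, Quantification at 230, Data upload at 90. The latest is minute 230.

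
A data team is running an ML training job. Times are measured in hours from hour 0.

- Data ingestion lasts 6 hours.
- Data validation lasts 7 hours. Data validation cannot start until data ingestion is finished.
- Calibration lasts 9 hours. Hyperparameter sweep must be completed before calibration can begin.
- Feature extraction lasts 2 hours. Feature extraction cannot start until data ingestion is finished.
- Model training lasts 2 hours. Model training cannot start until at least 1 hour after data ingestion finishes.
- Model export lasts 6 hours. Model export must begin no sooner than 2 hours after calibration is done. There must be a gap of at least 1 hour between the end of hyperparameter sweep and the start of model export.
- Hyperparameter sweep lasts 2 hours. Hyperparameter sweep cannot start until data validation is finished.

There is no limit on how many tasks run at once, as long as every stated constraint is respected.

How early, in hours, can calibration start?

15

Data ingestion can start immediately at hour 0; it finishes at hour 6.
Data validation waits on data ingestion (finishes hour 6), so it starts at hour 6 and finishes at 6 + 7 = hour 13.
Hyperparameter sweep cannot begin until data validation (finishes hour 13). It runs from hour 13 to 13 + 2 = hour 15.
Calibration waits on hyperparameter sweep (finishes hour 15), so the earliest it can start is hour 15.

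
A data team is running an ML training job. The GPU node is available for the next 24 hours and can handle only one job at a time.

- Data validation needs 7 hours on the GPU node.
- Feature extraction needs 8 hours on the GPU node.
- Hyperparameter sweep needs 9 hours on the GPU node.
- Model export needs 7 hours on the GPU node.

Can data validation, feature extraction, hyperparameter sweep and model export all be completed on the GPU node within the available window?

Running back to back, the jobs need 7 + 8 + 9 + 7 = 31 hours on the GPU node.
Since 31 > 24, they cannot all fit.

No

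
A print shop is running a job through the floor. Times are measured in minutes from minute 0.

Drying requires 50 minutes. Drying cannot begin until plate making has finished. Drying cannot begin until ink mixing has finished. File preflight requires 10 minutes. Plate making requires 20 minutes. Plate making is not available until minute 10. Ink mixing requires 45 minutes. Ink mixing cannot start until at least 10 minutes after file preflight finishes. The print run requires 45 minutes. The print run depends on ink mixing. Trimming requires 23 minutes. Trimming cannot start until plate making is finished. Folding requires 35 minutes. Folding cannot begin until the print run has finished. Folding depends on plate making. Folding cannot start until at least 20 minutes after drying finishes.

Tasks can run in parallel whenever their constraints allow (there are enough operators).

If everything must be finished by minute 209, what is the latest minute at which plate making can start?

84

Folding has no dependents, so it just needs to finish by minute 209. Starting by 209 − 35 = minute 174 achieves that.
Drying must finish before folding (must start by minute 174, minus 20-minute gap → minute 154). With a 50-minute duration, drying must start by 154 − 50 = minute 104.
To finish by minute 209, trimming (duration 23) must start no later than minute 186.
Plate making has several dependents: drying (must start by minute 104); trimming (must start by minute 186); folding (must start by minute 174). The earliest of those limits is minute 104, so plate making must start by 104 − 20 = minute 84.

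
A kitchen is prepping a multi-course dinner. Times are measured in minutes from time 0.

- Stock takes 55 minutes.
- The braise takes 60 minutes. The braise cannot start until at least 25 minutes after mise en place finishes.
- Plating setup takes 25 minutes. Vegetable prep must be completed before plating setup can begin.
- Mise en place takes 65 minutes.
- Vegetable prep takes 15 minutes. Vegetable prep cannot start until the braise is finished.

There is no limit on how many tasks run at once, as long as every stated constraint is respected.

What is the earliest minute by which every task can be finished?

Stock can start immediately at minute 0; it finishes at minute 55.
Mise en place can start immediately at minute 0; it finishes at minute 65.
The braise waits on mise en place (finishes minute 65, plus 25-minute gap → minute 90), so it starts at minute 90 and finishes at 90 + 60 = minute 150.
After the braise (finishes minute 150), vegetable prep can start at minute 150 and finishes at minute 165.
After vegetable prep (finishes minute 165), plating setup can start at minute 165 and finishes at minute 190.
All tasks are finished once the last one completes. Finish times: Mise en place at 65, Stock at 55, The braise at 150, Vegetable prep at 165, Plating setup at 190. The latest is minute 190.

190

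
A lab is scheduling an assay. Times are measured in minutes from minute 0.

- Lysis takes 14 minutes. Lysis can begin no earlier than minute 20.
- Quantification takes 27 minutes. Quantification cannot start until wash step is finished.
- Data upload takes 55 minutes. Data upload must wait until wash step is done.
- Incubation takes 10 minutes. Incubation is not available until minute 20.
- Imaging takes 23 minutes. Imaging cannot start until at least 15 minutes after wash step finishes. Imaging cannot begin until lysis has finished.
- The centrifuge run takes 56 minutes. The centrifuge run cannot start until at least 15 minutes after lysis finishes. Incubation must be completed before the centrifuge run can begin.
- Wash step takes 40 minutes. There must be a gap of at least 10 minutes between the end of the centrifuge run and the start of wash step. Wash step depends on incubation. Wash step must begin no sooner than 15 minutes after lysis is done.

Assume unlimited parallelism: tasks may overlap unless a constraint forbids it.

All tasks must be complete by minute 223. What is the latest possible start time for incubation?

52

Imaging has no dependents, so it just needs to finish by minute 223. Starting by 223 − 23 = minute 200 achieves that.
Quantification has no dependents, so it just needs to finish by minute 223. Starting by 223 − 27 = minute 196 achieves that.
Data upload must finish by minute 223; it takes 55 minutes, so it must start by 223 − 55 = minute 168.
Wash step has several dependents: imaging (must start by minute 200, minus 15-minute gap → minute 185); quantification (must start by minute 196); data upload (must start by minute 168). The earliest of those limits is minute 168, so wash step must start by 168 − 40 = minute 128.
Since wash step (must start by minute 128, minus 10-minute gap → minute 118) depends on it, the centrifuge run must finish by minute 118. Backing off its 56-minute duration gives a latest start of minute 62.
Incubation has several dependents: the centrifuge run (must start by minute 62); wash step (must start by minute 128). The earliest of those limits is minute 62, so incubation must start by 62 − 10 = minute 52.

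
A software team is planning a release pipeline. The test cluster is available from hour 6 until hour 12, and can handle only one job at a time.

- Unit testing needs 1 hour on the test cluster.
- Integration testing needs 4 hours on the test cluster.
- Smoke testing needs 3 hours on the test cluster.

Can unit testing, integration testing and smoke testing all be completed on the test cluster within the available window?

No

The test cluster window is 12 − 6 = 6 hours.
Running back to back, the jobs need 1 + 4 + 3 = 8 hours on the test cluster.
Since 8 > 6, they cannot all fit.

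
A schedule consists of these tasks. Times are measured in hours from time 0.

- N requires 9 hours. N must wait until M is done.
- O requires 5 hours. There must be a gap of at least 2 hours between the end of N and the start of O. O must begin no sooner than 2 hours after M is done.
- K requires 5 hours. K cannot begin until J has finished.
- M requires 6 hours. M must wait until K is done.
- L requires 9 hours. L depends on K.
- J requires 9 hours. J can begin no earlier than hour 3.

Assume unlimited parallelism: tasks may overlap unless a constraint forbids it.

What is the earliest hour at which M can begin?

After its own release at hour 3, J can start at hour 3 and finishes at hour 12.
K cannot begin until J (finishes hour 12). It runs from hour 12 to 12 + 5 = hour 17.
M waits on K (finishes hour 17), so the earliest it can start is hour 17.

17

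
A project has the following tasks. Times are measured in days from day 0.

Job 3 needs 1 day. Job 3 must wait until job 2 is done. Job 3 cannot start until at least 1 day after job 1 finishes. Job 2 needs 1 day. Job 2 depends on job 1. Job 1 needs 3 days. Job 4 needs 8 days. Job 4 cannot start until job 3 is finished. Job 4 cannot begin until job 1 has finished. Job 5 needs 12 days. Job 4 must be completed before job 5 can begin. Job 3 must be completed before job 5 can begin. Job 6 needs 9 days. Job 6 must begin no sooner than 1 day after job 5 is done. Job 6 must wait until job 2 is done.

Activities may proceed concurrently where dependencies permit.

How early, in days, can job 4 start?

Nothing blocks job 1, so it runs from day 0 to day 3.
Job 2 cannot begin until job 1 (finishes day 3). It runs from day 3 to 3 + 1 = day 4.
Job 3 needs all of job 2 (finishes day 4); job 1 (finishes day 3, plus 1-day gap → day 4). That puts its earliest start at day 4; it finishes at 4 + 1 = day 5.
Job 4 waits on job 3 (finishes day 5); job 1 (finishes day 3). The latest of these is day 5, which is the earliest job 4 can start.

5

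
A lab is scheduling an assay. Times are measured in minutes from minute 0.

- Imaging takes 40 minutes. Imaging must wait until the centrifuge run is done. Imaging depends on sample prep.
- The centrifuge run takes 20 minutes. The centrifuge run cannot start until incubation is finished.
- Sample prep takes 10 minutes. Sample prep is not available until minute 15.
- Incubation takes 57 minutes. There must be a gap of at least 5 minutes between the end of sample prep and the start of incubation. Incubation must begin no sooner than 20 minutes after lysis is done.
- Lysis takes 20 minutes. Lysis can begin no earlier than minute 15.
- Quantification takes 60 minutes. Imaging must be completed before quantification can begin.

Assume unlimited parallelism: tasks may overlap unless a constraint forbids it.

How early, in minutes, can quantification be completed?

232

After its own release at minute 15, lysis can start at minute 15 and finishes at minute 35.
After its own release at minute 15, sample prep can start at minute 15 and finishes at minute 25.
Incubation cannot start until sample prep (finishes minute 25, plus 5-minute gap → minute 30); lysis (finishes minute 35, plus 20-minute gap → minute 55). The controlling bound is minute 55, so incubation finishes at 55 + 57 = minute 112.
The centrifuge run waits on incubation (finishes minute 112), so it starts at minute 112 and finishes at 112 + 20 = minute 132.
For imaging: the centrifuge run (finishes minute 132); sample prep (finishes minute 25). Taking the maximum gives a start of minute 132, and it finishes at 132 + 40 = minute 172.
After imaging (finishes minute 172), quantification can start at minute 172 and finishes at minute 232.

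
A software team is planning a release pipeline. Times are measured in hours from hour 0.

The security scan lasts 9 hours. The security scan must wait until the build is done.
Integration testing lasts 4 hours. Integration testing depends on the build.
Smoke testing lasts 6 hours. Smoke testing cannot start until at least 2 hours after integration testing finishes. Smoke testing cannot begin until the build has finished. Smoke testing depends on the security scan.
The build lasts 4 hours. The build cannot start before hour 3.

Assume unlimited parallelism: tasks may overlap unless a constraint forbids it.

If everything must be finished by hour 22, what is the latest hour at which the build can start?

Smoke testing must finish by hour 22; it takes 6 hours, so it must start by 22 − 6 = hour 16.
Since smoke testing (must start by hour 16, minus 2-hour gap → hour 14) depends on it, integration testing must finish by hour 14. Backing off its 4-hour duration gives a latest start of hour 10.
Since smoke testing (must start by hour 16) depends on it, the security scan must finish by hour 16. Backing off its 9-hour duration gives a latest start of hour 7.
For the build: integration testing (must start by hour 10); the security scan (must start by hour 7); smoke testing (must start by hour 16). The most restrictive is hour 7; with a 4-hour duration, the build must start by hour 3.

3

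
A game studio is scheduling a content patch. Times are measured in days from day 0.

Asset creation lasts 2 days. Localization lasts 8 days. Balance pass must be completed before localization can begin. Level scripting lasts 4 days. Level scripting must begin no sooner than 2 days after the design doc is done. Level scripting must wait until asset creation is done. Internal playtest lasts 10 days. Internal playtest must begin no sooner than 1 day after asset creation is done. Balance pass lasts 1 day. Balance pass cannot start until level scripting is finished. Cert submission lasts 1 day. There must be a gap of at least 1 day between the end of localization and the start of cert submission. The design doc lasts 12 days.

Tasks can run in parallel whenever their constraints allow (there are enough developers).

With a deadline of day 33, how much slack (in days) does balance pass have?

4

Asset creation has no prerequisites, so it starts at day 0 and finishes at day 2.
The design doc can start immediately at day 0; it finishes at day 12.
Level scripting has to wait for the design doc (finishes day 12, plus 2-day gap → day 14); asset creation (finishes day 2). The latest of these is day 14, so level scripting runs day 14 to 14 + 4 = day 18.
Balance pass waits on level scripting (finishes day 18), so it starts at day 18 and finishes at 18 + 1 = day 19.

Working backward from the deadline:
Nothing follows cert submission; the deadline of day 33 is its only limit. It must start by 33 − 1 = day 32.
Localization feeds into cert submission (must start by day 32, minus 1-day gap → day 31); so localization must finish by day 31 and therefore start by day 23.
Balance pass must finish before localization (must start by day 23). With a 1-day duration, balance pass must start by 23 − 1 = day 22.
So balance pass can start as early as day 18 and as late as day 22, giving 22 − 18 = 4 days of slack.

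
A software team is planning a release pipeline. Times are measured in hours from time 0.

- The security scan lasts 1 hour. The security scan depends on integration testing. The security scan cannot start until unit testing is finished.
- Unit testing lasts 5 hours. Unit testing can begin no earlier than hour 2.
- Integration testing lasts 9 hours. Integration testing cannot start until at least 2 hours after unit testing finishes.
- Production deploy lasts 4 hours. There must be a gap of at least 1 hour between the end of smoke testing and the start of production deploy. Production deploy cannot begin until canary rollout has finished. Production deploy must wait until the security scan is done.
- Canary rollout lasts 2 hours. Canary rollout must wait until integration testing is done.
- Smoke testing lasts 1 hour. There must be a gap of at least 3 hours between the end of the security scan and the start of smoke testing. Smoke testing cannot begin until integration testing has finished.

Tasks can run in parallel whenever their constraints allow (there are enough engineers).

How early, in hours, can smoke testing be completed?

23

Unit testing waits on its own release at hour 2, so it starts at hour 2 and finishes at 2 + 5 = hour 7.
Integration testing waits on unit testing (finishes hour 7, plus 2-hour gap → hour 9), so it starts at hour 9 and finishes at 9 + 9 = hour 18.
The security scan has to wait for integration testing (finishes hour 18); unit testing (finishes hour 7). The latest of these is hour 18, so the security scan runs hour 18 to 18 + 1 = hour 19.
Smoke testing cannot start until the security scan (finishes hour 19, plus 3-hour gap → hour 22); integration testing (finishes hour 18). The controlling bound is hour 22, so smoke testing finishes at 22 + 1 = hour 23.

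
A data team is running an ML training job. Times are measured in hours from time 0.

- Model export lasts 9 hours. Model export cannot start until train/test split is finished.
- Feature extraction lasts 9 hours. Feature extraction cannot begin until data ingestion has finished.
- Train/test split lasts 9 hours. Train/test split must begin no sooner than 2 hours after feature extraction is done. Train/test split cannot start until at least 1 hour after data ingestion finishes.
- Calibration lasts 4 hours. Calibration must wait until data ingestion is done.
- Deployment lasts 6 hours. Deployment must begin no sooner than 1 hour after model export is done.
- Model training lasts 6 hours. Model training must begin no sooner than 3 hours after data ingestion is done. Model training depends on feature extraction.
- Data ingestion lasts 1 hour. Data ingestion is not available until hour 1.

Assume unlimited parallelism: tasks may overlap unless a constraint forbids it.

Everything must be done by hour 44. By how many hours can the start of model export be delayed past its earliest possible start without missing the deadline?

After its own release at hour 1, data ingestion can start at hour 1 and finishes at hour 2.
After data ingestion (finishes hour 2), feature extraction can start at hour 2 and finishes at hour 11.
Train/test split needs all of feature extraction (finishes hour 11, plus 2-hour gap → hour 13); data ingestion (finishes hour 2, plus 1-hour gap → hour 3). That puts its earliest start at hour 13; it finishes at 13 + 9 = hour 22.
Model export waits on train/test split (finishes hour 22), so it starts at hour 22 and finishes at 22 + 9 = hour 31.

Working backward from the deadline:
Nothing follows deployment; the deadline of hour 44 is its only limit. It must start by 44 − 6 = hour 38.
Model export must finish before deployment (must start by hour 38, minus 1-hour gap → hour 37). With a 9-hour duration, model export must start by 37 − 9 = hour 28.
So model export can start as early as hour 22 and as late as hour 28, giving 28 − 22 = 6 hours of slack.

6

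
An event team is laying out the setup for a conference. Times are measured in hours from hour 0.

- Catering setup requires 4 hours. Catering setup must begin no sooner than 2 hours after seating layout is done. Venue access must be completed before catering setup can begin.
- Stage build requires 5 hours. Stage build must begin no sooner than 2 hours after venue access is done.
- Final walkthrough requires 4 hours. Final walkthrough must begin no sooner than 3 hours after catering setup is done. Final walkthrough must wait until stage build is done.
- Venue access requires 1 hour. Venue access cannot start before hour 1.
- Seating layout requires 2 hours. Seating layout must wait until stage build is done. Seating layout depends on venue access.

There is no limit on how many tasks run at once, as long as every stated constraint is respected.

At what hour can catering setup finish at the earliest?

17

After its own release at hour 1, venue access can start at hour 1 and finishes at hour 2.
Stage build cannot begin until venue access (finishes hour 2, plus 2-hour gap → hour 4). It runs from hour 4 to 4 + 5 = hour 9.
Seating layout needs all of stage build (finishes hour 9); venue access (finishes hour 2). That puts its earliest start at hour 9; it finishes at 9 + 2 = hour 11.
Catering setup needs all of seating layout (finishes hour 11, plus 2-hour gap → hour 13); venue access (finishes hour 2). That puts its earliest start at hour 13; it finishes at 13 + 4 = hour 17.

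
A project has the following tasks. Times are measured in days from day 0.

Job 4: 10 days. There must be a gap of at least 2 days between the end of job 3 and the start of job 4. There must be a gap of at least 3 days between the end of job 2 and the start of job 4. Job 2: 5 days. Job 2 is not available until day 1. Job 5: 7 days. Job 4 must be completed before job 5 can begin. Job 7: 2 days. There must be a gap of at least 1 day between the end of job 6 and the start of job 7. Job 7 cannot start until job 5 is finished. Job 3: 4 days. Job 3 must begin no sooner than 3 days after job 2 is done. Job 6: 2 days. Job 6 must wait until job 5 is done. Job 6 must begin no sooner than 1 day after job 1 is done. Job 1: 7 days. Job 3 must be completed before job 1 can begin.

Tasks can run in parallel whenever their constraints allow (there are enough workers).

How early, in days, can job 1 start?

13

Job 2 cannot begin until its own release at day 1. It runs from day 1 to 1 + 5 = day 6.
Job 3 cannot begin until job 2 (finishes day 6, plus 3-day gap → day 9). It runs from day 9 to 9 + 4 = day 13.
Job 1 waits on job 3 (finishes day 13), so the earliest it can start is day 13.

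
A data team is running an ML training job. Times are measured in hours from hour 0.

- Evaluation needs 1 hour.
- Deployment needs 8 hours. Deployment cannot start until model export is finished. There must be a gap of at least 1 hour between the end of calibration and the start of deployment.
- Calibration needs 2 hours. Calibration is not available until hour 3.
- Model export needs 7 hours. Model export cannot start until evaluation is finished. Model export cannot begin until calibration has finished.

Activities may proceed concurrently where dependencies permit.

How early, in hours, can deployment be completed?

20

After its own release at hour 3, calibration can start at hour 3 and finishes at hour 5.
Evaluation has no prerequisites, so it starts at hour 0 and finishes at hour 1.
Model export needs all of evaluation (finishes hour 1); calibration (finishes hour 5). That puts its earliest start at hour 5; it finishes at 5 + 7 = hour 12.
Deployment cannot start until model export (finishes hour 12); calibration (finishes hour 5, plus 1-hour gap → hour 6). The controlling bound is hour 12, so deployment finishes at 12 + 8 = hour 20.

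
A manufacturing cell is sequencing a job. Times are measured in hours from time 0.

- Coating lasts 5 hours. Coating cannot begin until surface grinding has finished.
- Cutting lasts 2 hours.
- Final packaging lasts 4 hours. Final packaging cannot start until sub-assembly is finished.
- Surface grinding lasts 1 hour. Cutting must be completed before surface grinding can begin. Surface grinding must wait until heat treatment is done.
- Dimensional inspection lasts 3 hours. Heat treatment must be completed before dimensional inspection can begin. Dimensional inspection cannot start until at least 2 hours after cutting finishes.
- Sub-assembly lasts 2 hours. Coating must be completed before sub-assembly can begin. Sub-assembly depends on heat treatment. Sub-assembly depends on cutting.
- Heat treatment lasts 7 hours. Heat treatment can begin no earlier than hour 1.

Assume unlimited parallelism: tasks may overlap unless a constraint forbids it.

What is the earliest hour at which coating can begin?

9

Heat treatment waits on its own release at hour 1, so it starts at hour 1 and finishes at 1 + 7 = hour 8.
Cutting has no prerequisites, so it starts at hour 0 and finishes at hour 2.
Surface grinding has to wait for cutting (finishes hour 2); heat treatment (finishes hour 8). The latest of these is hour 8, so surface grinding runs hour 8 to 8 + 1 = hour 9.
Coating waits on surface grinding (finishes hour 9), so the earliest it can start is hour 9.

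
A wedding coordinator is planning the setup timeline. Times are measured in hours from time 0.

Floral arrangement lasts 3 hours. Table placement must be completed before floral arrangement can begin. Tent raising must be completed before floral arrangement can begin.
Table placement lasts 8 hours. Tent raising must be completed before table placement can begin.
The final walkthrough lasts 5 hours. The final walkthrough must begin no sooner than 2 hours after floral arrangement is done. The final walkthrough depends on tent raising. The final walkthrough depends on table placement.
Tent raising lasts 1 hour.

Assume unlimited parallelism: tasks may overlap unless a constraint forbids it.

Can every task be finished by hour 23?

Yes

Tent raising can start immediately at hour 0; it finishes at hour 1.
Table placement waits on tent raising (finishes hour 1), so it starts at hour 1 and finishes at 1 + 8 = hour 9.
Floral arrangement has to wait for table placement (finishes hour 9); tent raising (finishes hour 1). The latest of these is hour 9, so floral arrangement runs hour 9 to 9 + 3 = hour 12.
The final walkthrough needs all of floral arrangement (finishes hour 12, plus 2-hour gap → hour 14); tent raising (finishes hour 1); table placement (finishes hour 9). That puts its earliest start at hour 14; it finishes at 14 + 5 = hour 19.
Every task is finished by hour 19, which is no later than the deadline of 23, so the schedule is feasible.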